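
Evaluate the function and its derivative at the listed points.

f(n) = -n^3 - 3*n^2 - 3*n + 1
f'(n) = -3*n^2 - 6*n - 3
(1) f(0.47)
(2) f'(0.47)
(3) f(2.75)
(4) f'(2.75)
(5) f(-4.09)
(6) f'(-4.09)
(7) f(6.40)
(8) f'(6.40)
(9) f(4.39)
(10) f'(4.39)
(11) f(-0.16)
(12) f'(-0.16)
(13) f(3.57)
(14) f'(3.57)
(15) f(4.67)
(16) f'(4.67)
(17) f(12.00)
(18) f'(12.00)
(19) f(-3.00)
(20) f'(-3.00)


(1) = -1.18
(2) = -6.48
(3) = -50.73
(4) = -42.19
(5) = 31.50
(6) = -28.64
(7) = -403.22
(8) = -164.28
(9) = -154.59
(10) = -87.16
(11) = 1.41
(12) = -2.12
(13) = -93.44
(14) = -62.65
(15) = -180.28
(16) = -96.45
(17) = -2195.00
(18) = -507.00
(19) = 10.00
(20) = -12.00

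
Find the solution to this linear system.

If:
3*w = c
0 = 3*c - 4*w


Then:
c = 0
w = 0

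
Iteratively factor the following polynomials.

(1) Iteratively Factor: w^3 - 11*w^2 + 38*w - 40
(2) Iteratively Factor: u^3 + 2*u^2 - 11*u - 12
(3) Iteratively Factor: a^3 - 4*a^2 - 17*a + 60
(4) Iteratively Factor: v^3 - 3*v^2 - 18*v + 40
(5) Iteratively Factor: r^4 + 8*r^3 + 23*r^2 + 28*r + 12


(1) = (w - 4)*(w^2 - 7*w + 10) = (w - 4)*(w - 2)*(w - 5)
(2) = (u - 3)*(u^2 + 5*u + 4) = (u - 3)*(u + 4)*(u + 1)
(3) = (a + 4)*(a^2 - 8*a + 15) = (a - 3)*(a + 4)*(a - 5)
(4) = (v + 4)*(v^2 - 7*v + 10) = (v - 2)*(v + 4)*(v - 5)
(5) = (r + 2)*(r^3 + 6*r^2 + 11*r + 6) = (r + 2)*(r + 3)*(r^2 + 3*r + 2) = (r + 1)*(r + 2)*(r + 3)*(r + 2)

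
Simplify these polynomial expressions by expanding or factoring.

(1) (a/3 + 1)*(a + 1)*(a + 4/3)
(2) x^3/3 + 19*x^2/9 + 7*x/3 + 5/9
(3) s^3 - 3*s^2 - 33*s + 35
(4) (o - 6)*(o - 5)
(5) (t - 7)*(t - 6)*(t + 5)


(1) = a^3/3 + 16*a^2/9 + 25*a/9 + 4/3
(2) = (x/3 + 1/3)*(x + 1/3)*(x + 5)
(3) = (s - 7)*(s - 1)*(s + 5)
(4) = o^2 - 11*o + 30
(5) = t^3 - 8*t^2 - 23*t + 210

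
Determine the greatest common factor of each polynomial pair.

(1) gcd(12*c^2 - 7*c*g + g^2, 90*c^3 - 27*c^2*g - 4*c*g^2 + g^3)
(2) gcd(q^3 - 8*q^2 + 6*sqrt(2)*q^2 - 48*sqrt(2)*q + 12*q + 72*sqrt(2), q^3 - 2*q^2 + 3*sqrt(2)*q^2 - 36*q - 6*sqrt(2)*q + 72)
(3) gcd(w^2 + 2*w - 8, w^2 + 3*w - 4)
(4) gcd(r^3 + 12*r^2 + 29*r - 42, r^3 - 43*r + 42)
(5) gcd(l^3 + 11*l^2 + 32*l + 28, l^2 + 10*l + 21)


(1) = gcd((-4*c + g)*(-3*c + g), (-6*c + g)*(-3*c + g)*(5*c + g)) = 3*c - g
(2) = gcd((q - 6)*(q - 2)*(q + 6*sqrt(2)), (q - 2)*(q - 3*sqrt(2))*(q + 6*sqrt(2))) = q^2 + q*(-2 + 6*sqrt(2)) - 12*sqrt(2)
(3) = w + 4
(4) = gcd((r - 1)*(r + 6)*(r + 7), (r - 6)*(r - 1)*(r + 7)) = r^2 + 6*r - 7
(5) = gcd((l + 2)^2*(l + 7), (l + 3)*(l + 7)) = l + 7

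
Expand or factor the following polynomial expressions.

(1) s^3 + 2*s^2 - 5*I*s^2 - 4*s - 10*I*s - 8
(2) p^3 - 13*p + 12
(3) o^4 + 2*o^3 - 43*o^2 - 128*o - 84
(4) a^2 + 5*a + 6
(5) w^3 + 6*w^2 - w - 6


(1) = (s + 2)*(s - 4*I)*(s - I)
(2) = (p - 3)*(p - 1)*(p + 4)
(3) = (o - 7)*(o + 1)*(o + 2)*(o + 6)
(4) = (a + 2)*(a + 3)
(5) = (w - 1)*(w + 1)*(w + 6)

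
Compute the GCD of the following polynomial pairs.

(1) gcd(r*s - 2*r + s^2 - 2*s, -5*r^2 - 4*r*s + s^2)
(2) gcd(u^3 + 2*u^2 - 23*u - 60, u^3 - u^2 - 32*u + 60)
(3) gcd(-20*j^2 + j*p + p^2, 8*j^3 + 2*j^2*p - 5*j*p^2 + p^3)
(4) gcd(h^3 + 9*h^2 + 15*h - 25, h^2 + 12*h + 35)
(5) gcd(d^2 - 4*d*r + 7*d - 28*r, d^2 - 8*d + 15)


(1) = r + s
(2) = u - 5
(3) = -4*j + p
(4) = gcd((h - 1)*(h + 5)^2, (h + 5)*(h + 7)) = h + 5
(5) = 1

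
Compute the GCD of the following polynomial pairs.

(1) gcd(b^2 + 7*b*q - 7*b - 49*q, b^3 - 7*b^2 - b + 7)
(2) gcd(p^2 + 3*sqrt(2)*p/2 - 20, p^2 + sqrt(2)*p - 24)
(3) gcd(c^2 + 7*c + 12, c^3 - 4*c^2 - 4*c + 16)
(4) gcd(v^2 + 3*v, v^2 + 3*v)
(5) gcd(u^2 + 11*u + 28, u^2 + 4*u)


(1) = b - 7
(2) = p + 4*sqrt(2)
(3) = gcd((c + 3)*(c + 4), (c - 4)*(c - 2)*(c + 2)) = 1
(4) = v^2 + 3*v
(5) = gcd((u + 4)*(u + 7), u*(u + 4)) = u + 4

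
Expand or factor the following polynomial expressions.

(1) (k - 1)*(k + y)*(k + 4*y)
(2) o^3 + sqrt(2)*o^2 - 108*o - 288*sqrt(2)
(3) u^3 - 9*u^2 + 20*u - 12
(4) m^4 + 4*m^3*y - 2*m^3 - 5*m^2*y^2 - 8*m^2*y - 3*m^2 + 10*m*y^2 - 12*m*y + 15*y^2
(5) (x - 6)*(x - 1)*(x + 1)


(1) = k^3 + 5*k^2*y - k^2 + 4*k*y^2 - 5*k*y - 4*y^2
(2) = (o - 8*sqrt(2))*(o + 3*sqrt(2))*(o + 6*sqrt(2))
(3) = (u - 6)*(u - 2)*(u - 1)
(4) = (m - 3)*(m + 1)*(m - y)*(m + 5*y)
(5) = x^3 - 6*x^2 - x + 6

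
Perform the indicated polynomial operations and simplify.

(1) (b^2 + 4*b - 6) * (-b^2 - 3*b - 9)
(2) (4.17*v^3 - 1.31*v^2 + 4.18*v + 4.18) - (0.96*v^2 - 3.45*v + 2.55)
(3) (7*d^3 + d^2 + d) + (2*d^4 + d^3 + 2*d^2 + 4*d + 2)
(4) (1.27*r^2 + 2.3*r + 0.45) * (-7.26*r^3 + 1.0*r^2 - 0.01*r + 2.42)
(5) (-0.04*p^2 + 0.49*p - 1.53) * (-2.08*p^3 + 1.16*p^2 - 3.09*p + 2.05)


(1) = -b^4 - 7*b^3 - 15*b^2 - 18*b + 54
(2) = 4.17*v^3 - 2.27*v^2 + 7.63*v + 1.63
(3) = 2*d^4 + 8*d^3 + 3*d^2 + 5*d + 2
(4) = -9.2202*r^5 - 15.428*r^4 - 0.9797*r^3 + 3.5004*r^2 + 5.5615*r + 1.089
(5) = 0.0832*p^5 - 1.0656*p^4 + 3.8744*p^3 - 3.3709*p^2 + 5.7322*p - 3.1365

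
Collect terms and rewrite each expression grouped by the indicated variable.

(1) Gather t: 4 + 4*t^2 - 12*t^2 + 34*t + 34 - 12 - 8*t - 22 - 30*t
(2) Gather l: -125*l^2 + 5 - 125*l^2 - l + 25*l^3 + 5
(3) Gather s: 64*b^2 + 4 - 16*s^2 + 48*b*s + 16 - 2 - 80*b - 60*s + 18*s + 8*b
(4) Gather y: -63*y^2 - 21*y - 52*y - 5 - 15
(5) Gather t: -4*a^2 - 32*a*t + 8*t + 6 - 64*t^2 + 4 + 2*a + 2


(1) = -8*t^2 - 4*t + 4
(2) = 25*l^3 - 250*l^2 - l + 10
(3) = 64*b^2 - 72*b - 16*s^2 + s*(48*b - 42) + 18
(4) = -63*y^2 - 73*y - 20
(5) = -4*a^2 + 2*a - 64*t^2 + t*(8 - 32*a) + 12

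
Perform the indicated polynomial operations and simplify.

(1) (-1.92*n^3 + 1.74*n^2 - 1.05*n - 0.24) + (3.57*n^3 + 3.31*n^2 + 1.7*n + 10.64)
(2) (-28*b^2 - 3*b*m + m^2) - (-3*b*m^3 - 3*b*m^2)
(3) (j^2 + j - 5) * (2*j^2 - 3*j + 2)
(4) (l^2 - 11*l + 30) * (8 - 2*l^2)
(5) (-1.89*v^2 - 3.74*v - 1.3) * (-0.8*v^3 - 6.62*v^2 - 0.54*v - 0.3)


(1) = 1.65*n^3 + 5.05*n^2 + 0.65*n + 10.4
(2) = -28*b^2 + 3*b*m^3 + 3*b*m^2 - 3*b*m + m^2
(3) = 2*j^4 - j^3 - 11*j^2 + 17*j - 10
(4) = -2*l^4 + 22*l^3 - 52*l^2 - 88*l + 240
(5) = 1.512*v^5 + 15.5038*v^4 + 26.8194*v^3 + 11.1926*v^2 + 1.824*v + 0.39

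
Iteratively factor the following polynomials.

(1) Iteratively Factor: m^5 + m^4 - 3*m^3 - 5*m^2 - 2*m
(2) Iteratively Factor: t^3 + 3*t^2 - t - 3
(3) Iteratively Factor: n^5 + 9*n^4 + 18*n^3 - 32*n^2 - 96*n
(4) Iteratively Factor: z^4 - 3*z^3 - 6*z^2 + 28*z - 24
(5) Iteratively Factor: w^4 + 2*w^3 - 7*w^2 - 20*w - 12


(1) = (m)*(m^4 + m^3 - 3*m^2 - 5*m - 2) = m*(m - 2)*(m^3 + 3*m^2 + 3*m + 1) = m*(m - 2)*(m + 1)*(m^2 + 2*m + 1) = m*(m - 2)*(m + 1)^2*(m + 1)
(2) = (t + 1)*(t^2 + 2*t - 3) = (t + 1)*(t + 3)*(t - 1)
(3) = (n)*(n^4 + 9*n^3 + 18*n^2 - 32*n - 96) = n*(n - 2)*(n^3 + 11*n^2 + 40*n + 48) = n*(n - 2)*(n + 4)*(n^2 + 7*n + 12) = n*(n - 2)*(n + 3)*(n + 4)*(n + 4)
(4) = (z - 2)*(z^3 - z^2 - 8*z + 12) = (z - 2)*(z + 3)*(z^2 - 4*z + 4) = (z - 2)^2*(z + 3)*(z - 2)
(5) = (w - 3)*(w^3 + 5*w^2 + 8*w + 4) = (w - 3)*(w + 2)*(w^2 + 3*w + 2) = (w - 3)*(w + 1)*(w + 2)*(w + 2)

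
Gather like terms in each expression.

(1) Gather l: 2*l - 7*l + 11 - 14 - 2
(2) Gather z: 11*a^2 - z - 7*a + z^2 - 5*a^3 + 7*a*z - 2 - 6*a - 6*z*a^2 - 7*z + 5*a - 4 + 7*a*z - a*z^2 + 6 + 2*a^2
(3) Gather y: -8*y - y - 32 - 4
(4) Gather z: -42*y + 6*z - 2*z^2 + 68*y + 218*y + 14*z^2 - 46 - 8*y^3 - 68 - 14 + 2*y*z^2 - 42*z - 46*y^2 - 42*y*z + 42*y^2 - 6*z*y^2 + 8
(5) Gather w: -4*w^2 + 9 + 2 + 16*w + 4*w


(1) = -5*l - 5
(2) = -5*a^3 + 13*a^2 - 8*a + z^2*(1 - a) + z*(-6*a^2 + 14*a - 8)
(3) = -9*y - 36
(4) = -8*y^3 - 4*y^2 + 244*y + z^2*(2*y + 12) + z*(-6*y^2 - 42*y - 36) - 120
(5) = -4*w^2 + 20*w + 11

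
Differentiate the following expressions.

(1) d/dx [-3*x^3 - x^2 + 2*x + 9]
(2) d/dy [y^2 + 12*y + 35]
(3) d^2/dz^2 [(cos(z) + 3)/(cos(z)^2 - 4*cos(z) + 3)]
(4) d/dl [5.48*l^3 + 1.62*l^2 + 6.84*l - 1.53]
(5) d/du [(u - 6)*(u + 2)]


(1) = -9*x^2 - 2*x + 2
(2) = 2*y + 12
(3) = (8*(cos(z) - 2)^2*(cos(z) + 3)*sin(z)^2 + 2*(-6*cos(z) + cos(3*z) + 1)*(cos(z)^2 - 4*cos(z) + 3) - (cos(z)^2 - 4*cos(z) + 3)^2*cos(z))/(cos(z)^2 - 4*cos(z) + 3)^3
(4) = 16.44*l^2 + 3.24*l + 6.84
(5) = 2*u - 4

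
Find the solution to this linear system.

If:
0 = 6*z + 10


Then:
z = -5/3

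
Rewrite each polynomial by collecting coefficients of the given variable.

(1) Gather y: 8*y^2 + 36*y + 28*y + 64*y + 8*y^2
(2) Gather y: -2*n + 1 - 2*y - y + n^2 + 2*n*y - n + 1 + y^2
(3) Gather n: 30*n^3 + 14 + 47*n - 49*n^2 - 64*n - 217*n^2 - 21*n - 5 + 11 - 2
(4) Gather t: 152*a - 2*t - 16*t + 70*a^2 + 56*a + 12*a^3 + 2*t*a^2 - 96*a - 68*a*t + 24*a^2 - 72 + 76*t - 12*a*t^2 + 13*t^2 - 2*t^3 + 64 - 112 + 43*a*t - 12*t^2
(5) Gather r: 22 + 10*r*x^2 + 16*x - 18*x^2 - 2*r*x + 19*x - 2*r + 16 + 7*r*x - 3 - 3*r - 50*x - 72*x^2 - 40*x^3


(1) = 16*y^2 + 128*y
(2) = n^2 - 3*n + y^2 + y*(2*n - 3) + 2
(3) = 30*n^3 - 266*n^2 - 38*n + 18
(4) = 12*a^3 + 94*a^2 + 112*a - 2*t^3 + t^2*(1 - 12*a) + t*(2*a^2 - 25*a + 58) - 120
(5) = r*(10*x^2 + 5*x - 5) - 40*x^3 - 90*x^2 - 15*x + 35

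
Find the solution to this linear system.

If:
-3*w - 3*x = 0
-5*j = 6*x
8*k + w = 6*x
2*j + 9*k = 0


Then:
j = 0
k = 0
w = 0
x = 0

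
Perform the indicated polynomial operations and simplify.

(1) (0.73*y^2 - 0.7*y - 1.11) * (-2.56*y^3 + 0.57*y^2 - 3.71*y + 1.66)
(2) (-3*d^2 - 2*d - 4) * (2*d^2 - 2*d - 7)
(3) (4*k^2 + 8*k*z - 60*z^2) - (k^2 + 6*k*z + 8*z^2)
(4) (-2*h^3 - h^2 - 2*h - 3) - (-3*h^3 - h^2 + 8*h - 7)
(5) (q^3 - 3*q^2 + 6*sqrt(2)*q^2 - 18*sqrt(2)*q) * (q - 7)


(1) = -1.8688*y^5 + 2.2081*y^4 - 0.2657*y^3 + 3.1761*y^2 + 2.9561*y - 1.8426
(2) = -6*d^4 + 2*d^3 + 17*d^2 + 22*d + 28
(3) = 3*k^2 + 2*k*z - 68*z^2
(4) = h^3 - 10*h + 4
(5) = q^4 - 10*q^3 + 6*sqrt(2)*q^3 - 60*sqrt(2)*q^2 + 21*q^2 + 126*sqrt(2)*q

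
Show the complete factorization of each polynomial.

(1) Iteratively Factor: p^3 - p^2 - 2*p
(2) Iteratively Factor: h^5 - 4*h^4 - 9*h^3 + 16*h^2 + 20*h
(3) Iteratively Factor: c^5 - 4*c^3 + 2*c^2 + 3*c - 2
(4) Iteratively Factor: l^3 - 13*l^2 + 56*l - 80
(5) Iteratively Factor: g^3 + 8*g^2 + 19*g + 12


(1) = (p + 1)*(p^2 - 2*p) = p*(p + 1)*(p - 2)
(2) = (h + 2)*(h^4 - 6*h^3 + 3*h^2 + 10*h) = h*(h + 2)*(h^3 - 6*h^2 + 3*h + 10) = h*(h - 2)*(h + 2)*(h^2 - 4*h - 5) = h*(h - 5)*(h - 2)*(h + 2)*(h + 1)
(3) = (c - 1)*(c^4 + c^3 - 3*c^2 - c + 2) = (c - 1)^2*(c^3 + 2*c^2 - c - 2) = (c - 1)^2*(c + 1)*(c^2 + c - 2) = (c - 1)^2*(c + 1)*(c + 2)*(c - 1)
(4) = (l - 4)*(l^2 - 9*l + 20) = (l - 5)*(l - 4)*(l - 4)
(5) = (g + 1)*(g^2 + 7*g + 12) = (g + 1)*(g + 3)*(g + 4)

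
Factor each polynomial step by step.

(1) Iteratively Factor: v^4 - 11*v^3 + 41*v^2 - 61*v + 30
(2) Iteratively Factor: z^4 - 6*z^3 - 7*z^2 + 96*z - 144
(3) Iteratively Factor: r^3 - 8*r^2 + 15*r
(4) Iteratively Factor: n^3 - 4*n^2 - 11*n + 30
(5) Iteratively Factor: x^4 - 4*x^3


(1) = (v - 3)*(v^3 - 8*v^2 + 17*v - 10) = (v - 3)*(v - 2)*(v^2 - 6*v + 5) = (v - 5)*(v - 3)*(v - 2)*(v - 1)
(2) = (z + 4)*(z^3 - 10*z^2 + 33*z - 36) = (z - 3)*(z + 4)*(z^2 - 7*z + 12) = (z - 4)*(z - 3)*(z + 4)*(z - 3)
(3) = (r - 5)*(r^2 - 3*r) = (r - 5)*(r - 3)*(r)
(4) = (n - 2)*(n^2 - 2*n - 15) = (n - 2)*(n + 3)*(n - 5)
(5) = (x)*(x^3 - 4*x^2) = x*(x - 4)*(x^2) = x^2*(x - 4)*(x)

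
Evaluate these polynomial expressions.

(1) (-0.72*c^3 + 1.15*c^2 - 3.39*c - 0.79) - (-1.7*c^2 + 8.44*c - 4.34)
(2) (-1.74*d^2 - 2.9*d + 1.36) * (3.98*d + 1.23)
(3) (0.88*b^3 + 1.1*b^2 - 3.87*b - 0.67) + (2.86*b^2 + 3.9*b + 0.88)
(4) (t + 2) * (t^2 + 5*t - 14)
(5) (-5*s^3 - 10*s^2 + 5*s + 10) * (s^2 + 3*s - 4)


(1) = -0.72*c^3 + 2.85*c^2 - 11.83*c + 3.55
(2) = -6.9252*d^3 - 13.6822*d^2 + 1.8458*d + 1.6728
(3) = 0.88*b^3 + 3.96*b^2 + 0.03*b + 0.21
(4) = t^3 + 7*t^2 - 4*t - 28
(5) = -5*s^5 - 25*s^4 - 5*s^3 + 65*s^2 + 10*s - 40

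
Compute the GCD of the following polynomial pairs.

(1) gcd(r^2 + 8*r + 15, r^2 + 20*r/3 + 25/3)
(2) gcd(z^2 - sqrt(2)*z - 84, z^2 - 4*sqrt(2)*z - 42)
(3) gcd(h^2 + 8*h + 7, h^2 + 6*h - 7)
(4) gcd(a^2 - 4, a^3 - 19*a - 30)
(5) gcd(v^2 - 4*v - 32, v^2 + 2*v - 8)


(1) = gcd((r + 3)*(r + 5), (r + 5/3)*(r + 5)) = r + 5
(2) = z - 7*sqrt(2)
(3) = h + 7
(4) = gcd((a - 2)*(a + 2), (a - 5)*(a + 2)*(a + 3)) = a + 2
(5) = gcd((v - 8)*(v + 4), (v - 2)*(v + 4)) = v + 4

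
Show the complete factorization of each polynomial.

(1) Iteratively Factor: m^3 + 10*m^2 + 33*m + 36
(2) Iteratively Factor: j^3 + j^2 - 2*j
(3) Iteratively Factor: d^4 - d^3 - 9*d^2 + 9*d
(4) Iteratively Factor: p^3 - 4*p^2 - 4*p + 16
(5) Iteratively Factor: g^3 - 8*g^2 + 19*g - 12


(1) = (m + 4)*(m^2 + 6*m + 9) = (m + 3)*(m + 4)*(m + 3)
(2) = (j + 2)*(j^2 - j) = (j - 1)*(j + 2)*(j)
(3) = (d + 3)*(d^3 - 4*d^2 + 3*d) = d*(d + 3)*(d^2 - 4*d + 3) = d*(d - 3)*(d + 3)*(d - 1)
(4) = (p - 2)*(p^2 - 2*p - 8) = (p - 2)*(p + 2)*(p - 4)
(5) = (g - 1)*(g^2 - 7*g + 12) = (g - 3)*(g - 1)*(g - 4)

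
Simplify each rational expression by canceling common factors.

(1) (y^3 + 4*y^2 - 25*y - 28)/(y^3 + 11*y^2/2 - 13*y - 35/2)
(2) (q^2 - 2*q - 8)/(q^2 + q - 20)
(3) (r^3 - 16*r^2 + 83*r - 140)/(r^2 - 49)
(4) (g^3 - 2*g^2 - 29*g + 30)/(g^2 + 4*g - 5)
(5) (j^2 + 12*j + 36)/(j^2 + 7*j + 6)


(1) = (2*y - 8)/(2*y - 5)
(2) = (q + 2)/(q + 5)
(3) = (r^2 - 9*r + 20)/(r + 7)
(4) = g - 6
(5) = (j + 6)/(j + 1)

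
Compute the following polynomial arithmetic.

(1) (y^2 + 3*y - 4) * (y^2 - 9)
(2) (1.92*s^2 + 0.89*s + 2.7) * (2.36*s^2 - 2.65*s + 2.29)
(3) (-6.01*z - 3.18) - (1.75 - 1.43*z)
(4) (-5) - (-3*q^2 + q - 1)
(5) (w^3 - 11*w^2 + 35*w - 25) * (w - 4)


(1) = y^4 + 3*y^3 - 13*y^2 - 27*y + 36
(2) = 4.5312*s^4 - 2.9876*s^3 + 8.4103*s^2 - 5.1169*s + 6.183
(3) = -4.58*z - 4.93
(4) = 3*q^2 - q - 4
(5) = w^4 - 15*w^3 + 79*w^2 - 165*w + 100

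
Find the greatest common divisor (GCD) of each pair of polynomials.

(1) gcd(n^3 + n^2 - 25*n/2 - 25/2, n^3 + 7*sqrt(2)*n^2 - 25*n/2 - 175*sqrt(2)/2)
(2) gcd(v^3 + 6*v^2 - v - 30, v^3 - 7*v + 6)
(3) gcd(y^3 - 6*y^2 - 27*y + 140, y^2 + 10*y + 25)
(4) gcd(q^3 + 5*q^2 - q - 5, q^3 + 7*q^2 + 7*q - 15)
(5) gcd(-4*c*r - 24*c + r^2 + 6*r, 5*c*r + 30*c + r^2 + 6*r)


(1) = gcd((n + 1)*(n - 5*sqrt(2)/2)*(n + 5*sqrt(2)/2), (n - 5*sqrt(2)/2)*(n + 5*sqrt(2)/2)*(n + 7*sqrt(2))) = n^2 - 25/2
(2) = gcd((v - 2)*(v + 3)*(v + 5), (v - 2)*(v - 1)*(v + 3)) = v^2 + v - 6
(3) = y + 5
(4) = q^2 + 4*q - 5
(5) = gcd((-4*c + r)*(r + 6), (5*c + r)*(r + 6)) = r + 6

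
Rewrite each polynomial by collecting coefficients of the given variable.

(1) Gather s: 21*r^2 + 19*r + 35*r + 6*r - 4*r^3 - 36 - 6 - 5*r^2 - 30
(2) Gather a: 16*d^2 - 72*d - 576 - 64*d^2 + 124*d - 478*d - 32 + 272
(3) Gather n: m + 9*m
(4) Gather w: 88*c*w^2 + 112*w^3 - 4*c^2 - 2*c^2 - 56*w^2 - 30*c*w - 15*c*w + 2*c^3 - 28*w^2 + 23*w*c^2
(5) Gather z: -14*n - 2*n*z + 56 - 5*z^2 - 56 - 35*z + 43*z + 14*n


(1) = -4*r^3 + 16*r^2 + 60*r - 72
(2) = -48*d^2 - 426*d - 336
(3) = 10*m
(4) = 2*c^3 - 6*c^2 + 112*w^3 + w^2*(88*c - 84) + w*(23*c^2 - 45*c)
(5) = -5*z^2 + z*(8 - 2*n)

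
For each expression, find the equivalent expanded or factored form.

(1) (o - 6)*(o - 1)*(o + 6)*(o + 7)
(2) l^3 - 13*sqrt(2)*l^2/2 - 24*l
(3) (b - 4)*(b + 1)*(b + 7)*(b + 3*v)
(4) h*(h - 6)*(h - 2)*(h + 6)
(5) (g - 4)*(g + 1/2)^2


(1) = o^4 + 6*o^3 - 43*o^2 - 216*o + 252
(2) = l*(l - 8*sqrt(2))*(l + 3*sqrt(2)/2)
(3) = b^4 + 3*b^3*v + 4*b^3 + 12*b^2*v - 25*b^2 - 75*b*v - 28*b - 84*v
(4) = h^4 - 2*h^3 - 36*h^2 + 72*h
(5) = g^3 - 3*g^2 - 15*g/4 - 1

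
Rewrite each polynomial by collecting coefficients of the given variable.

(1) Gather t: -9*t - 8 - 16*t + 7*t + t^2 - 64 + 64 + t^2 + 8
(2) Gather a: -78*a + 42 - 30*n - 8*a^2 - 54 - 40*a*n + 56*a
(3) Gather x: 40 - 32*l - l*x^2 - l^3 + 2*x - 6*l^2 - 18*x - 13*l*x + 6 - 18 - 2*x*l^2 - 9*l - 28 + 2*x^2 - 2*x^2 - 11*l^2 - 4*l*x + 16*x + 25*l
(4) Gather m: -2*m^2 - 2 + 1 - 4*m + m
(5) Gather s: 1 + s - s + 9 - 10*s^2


(1) = 2*t^2 - 18*t
(2) = -8*a^2 + a*(-40*n - 22) - 30*n - 12
(3) = -l^3 - 17*l^2 - l*x^2 - 16*l + x*(-2*l^2 - 17*l)
(4) = -2*m^2 - 3*m - 1
(5) = 10 - 10*s^2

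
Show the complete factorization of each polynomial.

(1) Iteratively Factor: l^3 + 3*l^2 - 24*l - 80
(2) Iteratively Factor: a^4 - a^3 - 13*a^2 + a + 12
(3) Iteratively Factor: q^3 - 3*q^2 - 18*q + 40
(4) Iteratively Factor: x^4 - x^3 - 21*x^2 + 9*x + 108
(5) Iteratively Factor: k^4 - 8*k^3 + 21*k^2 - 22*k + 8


(1) = (l + 4)*(l^2 - l - 20) = (l - 5)*(l + 4)*(l + 4)
(2) = (a + 1)*(a^3 - 2*a^2 - 11*a + 12) = (a - 4)*(a + 1)*(a^2 + 2*a - 3) = (a - 4)*(a - 1)*(a + 1)*(a + 3)
(3) = (q + 4)*(q^2 - 7*q + 10) = (q - 5)*(q + 4)*(q - 2)
(4) = (x + 3)*(x^3 - 4*x^2 - 9*x + 36) = (x - 4)*(x + 3)*(x^2 - 9) = (x - 4)*(x - 3)*(x + 3)*(x + 3)
(5) = (k - 1)*(k^3 - 7*k^2 + 14*k - 8) = (k - 2)*(k - 1)*(k^2 - 5*k + 4) = (k - 4)*(k - 2)*(k - 1)*(k - 1)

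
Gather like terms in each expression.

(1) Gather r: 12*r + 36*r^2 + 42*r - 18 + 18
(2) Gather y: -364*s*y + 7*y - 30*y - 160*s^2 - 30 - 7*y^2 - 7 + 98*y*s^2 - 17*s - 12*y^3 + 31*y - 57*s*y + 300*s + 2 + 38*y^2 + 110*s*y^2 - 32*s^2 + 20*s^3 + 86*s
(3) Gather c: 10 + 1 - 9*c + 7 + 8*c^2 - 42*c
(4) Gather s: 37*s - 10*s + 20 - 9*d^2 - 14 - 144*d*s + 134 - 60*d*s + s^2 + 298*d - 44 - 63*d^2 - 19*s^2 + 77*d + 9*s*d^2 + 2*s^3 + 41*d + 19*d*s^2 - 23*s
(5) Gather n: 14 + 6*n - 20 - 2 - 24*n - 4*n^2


(1) = 36*r^2 + 54*r
(2) = 20*s^3 - 192*s^2 + 369*s - 12*y^3 + y^2*(110*s + 31) + y*(98*s^2 - 421*s + 8) - 35
(3) = 8*c^2 - 51*c + 18
(4) = -72*d^2 + 416*d + 2*s^3 + s^2*(19*d - 18) + s*(9*d^2 - 204*d + 4) + 96
(5) = -4*n^2 - 18*n - 8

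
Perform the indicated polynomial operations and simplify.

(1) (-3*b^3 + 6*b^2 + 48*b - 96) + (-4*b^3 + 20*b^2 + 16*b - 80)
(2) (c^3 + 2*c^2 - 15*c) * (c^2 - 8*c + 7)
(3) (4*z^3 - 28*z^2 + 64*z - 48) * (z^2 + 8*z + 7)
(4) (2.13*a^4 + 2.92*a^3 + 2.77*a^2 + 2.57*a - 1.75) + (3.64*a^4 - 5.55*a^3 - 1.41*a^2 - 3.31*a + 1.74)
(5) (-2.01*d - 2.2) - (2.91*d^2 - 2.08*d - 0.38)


(1) = -7*b^3 + 26*b^2 + 64*b - 176
(2) = c^5 - 6*c^4 - 24*c^3 + 134*c^2 - 105*c
(3) = 4*z^5 + 4*z^4 - 132*z^3 + 268*z^2 + 64*z - 336
(4) = 5.77*a^4 - 2.63*a^3 + 1.36*a^2 - 0.74*a - 0.01
(5) = -2.91*d^2 + 0.07*d - 1.82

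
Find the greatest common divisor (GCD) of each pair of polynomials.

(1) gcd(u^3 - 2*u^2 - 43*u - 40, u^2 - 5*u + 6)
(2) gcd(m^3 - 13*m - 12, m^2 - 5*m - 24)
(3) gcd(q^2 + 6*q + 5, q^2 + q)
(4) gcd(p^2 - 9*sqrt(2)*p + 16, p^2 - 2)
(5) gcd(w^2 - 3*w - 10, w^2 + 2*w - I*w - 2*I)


(1) = 1
(2) = m + 3
(3) = q + 1
(4) = gcd((p - 8*sqrt(2))*(p - sqrt(2)), (p - sqrt(2))*(p + sqrt(2))) = p - sqrt(2)
(5) = gcd((w - 5)*(w + 2), (w + 2)*(w - I)) = w + 2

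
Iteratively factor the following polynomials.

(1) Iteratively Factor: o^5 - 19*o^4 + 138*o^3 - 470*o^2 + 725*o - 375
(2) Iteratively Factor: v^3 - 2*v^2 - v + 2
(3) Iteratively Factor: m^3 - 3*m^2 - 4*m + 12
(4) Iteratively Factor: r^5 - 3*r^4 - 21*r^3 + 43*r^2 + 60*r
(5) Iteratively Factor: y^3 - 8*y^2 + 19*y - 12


(1) = (o - 5)*(o^4 - 14*o^3 + 68*o^2 - 130*o + 75) = (o - 5)^2*(o^3 - 9*o^2 + 23*o - 15) = (o - 5)^2*(o - 1)*(o^2 - 8*o + 15) = (o - 5)^3*(o - 1)*(o - 3)
(2) = (v + 1)*(v^2 - 3*v + 2) = (v - 1)*(v + 1)*(v - 2)
(3) = (m - 3)*(m^2 - 4) = (m - 3)*(m + 2)*(m - 2)
(4) = (r + 1)*(r^4 - 4*r^3 - 17*r^2 + 60*r) = (r - 3)*(r + 1)*(r^3 - r^2 - 20*r) = (r - 5)*(r - 3)*(r + 1)*(r^2 + 4*r) = (r - 5)*(r - 3)*(r + 1)*(r + 4)*(r)
(5) = (y - 1)*(y^2 - 7*y + 12) = (y - 4)*(y - 1)*(y - 3)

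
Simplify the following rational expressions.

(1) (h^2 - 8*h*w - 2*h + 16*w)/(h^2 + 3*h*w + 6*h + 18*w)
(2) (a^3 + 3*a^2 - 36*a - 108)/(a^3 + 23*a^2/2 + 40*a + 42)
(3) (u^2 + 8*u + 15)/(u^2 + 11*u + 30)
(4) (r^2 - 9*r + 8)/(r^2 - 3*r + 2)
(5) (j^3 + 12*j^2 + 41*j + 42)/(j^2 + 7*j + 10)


(1) = (h^2 - 8*h*w - 2*h + 16*w)/(h^2 + 3*h*w + 6*h + 18*w)
(2) = (2*a^2 - 6*a - 36)/(2*a^2 + 11*a + 14)
(3) = (u + 3)/(u + 6)
(4) = (r - 8)/(r - 2)
(5) = (j^2 + 10*j + 21)/(j + 5)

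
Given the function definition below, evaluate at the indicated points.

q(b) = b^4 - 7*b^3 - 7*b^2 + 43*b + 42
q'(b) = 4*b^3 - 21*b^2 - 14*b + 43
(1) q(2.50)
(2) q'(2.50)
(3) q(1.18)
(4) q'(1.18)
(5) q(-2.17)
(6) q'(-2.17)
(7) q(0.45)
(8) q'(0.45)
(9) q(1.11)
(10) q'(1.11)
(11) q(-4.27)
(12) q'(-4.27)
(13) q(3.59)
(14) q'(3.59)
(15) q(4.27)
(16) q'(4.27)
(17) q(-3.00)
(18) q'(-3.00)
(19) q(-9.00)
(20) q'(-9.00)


(1) = 35.44
(2) = -60.75
(3) = 73.43
(4) = 3.81
(5) = 9.43
(6) = -66.38
(7) = 59.34
(8) = 32.81
(9) = 73.05
(10) = 7.06
(11) = 608.18
(12) = -591.53
(13) = -51.62
(14) = -92.84
(15) = -114.56
(16) = -88.25
(17) = 120.00
(18) = -212.00
(19) = 10752.00
(20) = -4448.00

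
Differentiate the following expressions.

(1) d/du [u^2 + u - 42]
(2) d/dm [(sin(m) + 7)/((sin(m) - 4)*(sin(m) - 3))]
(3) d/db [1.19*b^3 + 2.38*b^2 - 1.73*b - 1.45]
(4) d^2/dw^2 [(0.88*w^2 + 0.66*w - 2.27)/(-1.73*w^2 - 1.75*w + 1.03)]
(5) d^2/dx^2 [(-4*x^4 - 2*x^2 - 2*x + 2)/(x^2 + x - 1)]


(1) = 2*u + 1
(2) = (-14*sin(m) + cos(m)^2 + 60)*cos(m)/((sin(m) - 4)^2*(sin(m) - 3)^2)
(3) = 3.57*b^2 + 4.76*b - 1.73
(4) = (1.377772*w^3 + 31.354866*w^2 + 34.178226*w + 17.747092)/(5.177717*w^6 + 15.712725*w^5 + 6.646314*w^4 - 13.350575*w^3 - 3.957054*w^2 + 5.569725*w - 1.092727)
(5) = 8*x^2*(-x^4 - 3*x^3 + 8*x - 6)/(x^6 + 3*x^5 - 5*x^3 + 3*x - 1)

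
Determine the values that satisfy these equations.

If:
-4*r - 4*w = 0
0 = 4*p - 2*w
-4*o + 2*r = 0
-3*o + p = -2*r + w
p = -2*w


Then:
o = 0
p = 0
r = 0
w = 0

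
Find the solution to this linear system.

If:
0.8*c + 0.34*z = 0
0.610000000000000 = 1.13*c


Then:
c = 0.54
z = -1.27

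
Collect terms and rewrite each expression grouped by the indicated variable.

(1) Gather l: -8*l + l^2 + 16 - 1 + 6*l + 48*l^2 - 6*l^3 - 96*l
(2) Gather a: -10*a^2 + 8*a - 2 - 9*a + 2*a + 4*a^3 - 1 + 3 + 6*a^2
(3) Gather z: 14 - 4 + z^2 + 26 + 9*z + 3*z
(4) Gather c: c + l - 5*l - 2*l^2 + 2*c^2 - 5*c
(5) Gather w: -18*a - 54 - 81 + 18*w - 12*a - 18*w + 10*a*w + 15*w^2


(1) = -6*l^3 + 49*l^2 - 98*l + 15
(2) = 4*a^3 - 4*a^2 + a
(3) = z^2 + 12*z + 36
(4) = 2*c^2 - 4*c - 2*l^2 - 4*l
(5) = 10*a*w - 30*a + 15*w^2 - 135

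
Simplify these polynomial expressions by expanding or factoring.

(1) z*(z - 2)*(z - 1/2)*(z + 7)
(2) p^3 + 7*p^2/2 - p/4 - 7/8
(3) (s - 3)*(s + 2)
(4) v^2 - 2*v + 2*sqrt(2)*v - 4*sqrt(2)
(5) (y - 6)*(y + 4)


(1) = z^4 + 9*z^3/2 - 33*z^2/2 + 7*z
(2) = (p - 1/2)*(p + 1/2)*(p + 7/2)
(3) = s^2 - s - 6
(4) = (v - 2)*(v + 2*sqrt(2))
(5) = y^2 - 2*y - 24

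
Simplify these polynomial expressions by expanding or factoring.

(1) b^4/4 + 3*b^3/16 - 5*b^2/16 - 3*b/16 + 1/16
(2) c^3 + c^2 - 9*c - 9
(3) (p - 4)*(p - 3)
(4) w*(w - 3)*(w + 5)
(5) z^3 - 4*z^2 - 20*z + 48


(1) = (b/4 + 1/4)*(b - 1)*(b - 1/4)*(b + 1)
(2) = (c - 3)*(c + 1)*(c + 3)
(3) = p^2 - 7*p + 12
(4) = w^3 + 2*w^2 - 15*w
(5) = (z - 6)*(z - 2)*(z + 4)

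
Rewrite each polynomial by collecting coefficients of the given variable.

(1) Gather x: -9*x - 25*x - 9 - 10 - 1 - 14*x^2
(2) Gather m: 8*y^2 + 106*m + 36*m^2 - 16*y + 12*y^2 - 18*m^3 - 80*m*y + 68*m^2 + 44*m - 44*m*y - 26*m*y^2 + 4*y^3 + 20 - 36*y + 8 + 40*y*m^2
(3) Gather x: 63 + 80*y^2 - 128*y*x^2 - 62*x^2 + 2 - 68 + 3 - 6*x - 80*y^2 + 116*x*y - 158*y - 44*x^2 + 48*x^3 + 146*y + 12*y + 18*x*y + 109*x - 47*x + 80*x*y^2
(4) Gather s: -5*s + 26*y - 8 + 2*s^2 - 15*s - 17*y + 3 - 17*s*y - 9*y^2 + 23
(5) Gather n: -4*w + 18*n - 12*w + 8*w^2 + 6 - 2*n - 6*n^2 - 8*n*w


(1) = -14*x^2 - 34*x - 20
(2) = -18*m^3 + m^2*(40*y + 104) + m*(-26*y^2 - 124*y + 150) + 4*y^3 + 20*y^2 - 52*y + 28
(3) = 48*x^3 + x^2*(-128*y - 106) + x*(80*y^2 + 134*y + 56)
(4) = 2*s^2 + s*(-17*y - 20) - 9*y^2 + 9*y + 18
(5) = -6*n^2 + n*(16 - 8*w) + 8*w^2 - 16*w + 6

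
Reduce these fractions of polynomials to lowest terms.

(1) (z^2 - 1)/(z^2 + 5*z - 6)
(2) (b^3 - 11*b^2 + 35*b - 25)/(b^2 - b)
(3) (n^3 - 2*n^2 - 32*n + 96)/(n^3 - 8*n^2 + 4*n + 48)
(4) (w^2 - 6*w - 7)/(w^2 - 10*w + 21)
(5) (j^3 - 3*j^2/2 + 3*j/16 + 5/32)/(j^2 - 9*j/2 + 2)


(1) = (z + 1)/(z + 6)
(2) = (b^2 - 10*b + 25)/b
(3) = (n^2 + 2*n - 24)/(n^2 - 4*n - 12)
(4) = (w + 1)/(w - 3)
(5) = (16*j^2 - 16*j - 5)/(16*j - 64)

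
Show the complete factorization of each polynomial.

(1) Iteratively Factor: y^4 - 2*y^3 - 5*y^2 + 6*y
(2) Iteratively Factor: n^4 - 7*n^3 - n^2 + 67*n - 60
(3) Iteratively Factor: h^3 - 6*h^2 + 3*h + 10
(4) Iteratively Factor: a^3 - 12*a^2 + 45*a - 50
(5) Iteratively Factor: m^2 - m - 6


(1) = (y)*(y^3 - 2*y^2 - 5*y + 6) = y*(y + 2)*(y^2 - 4*y + 3) = y*(y - 3)*(y + 2)*(y - 1)
(2) = (n - 4)*(n^3 - 3*n^2 - 13*n + 15) = (n - 4)*(n + 3)*(n^2 - 6*n + 5) = (n - 4)*(n - 1)*(n + 3)*(n - 5)
(3) = (h - 2)*(h^2 - 4*h - 5) = (h - 2)*(h + 1)*(h - 5)
(4) = (a - 5)*(a^2 - 7*a + 10) = (a - 5)*(a - 2)*(a - 5)
(5) = (m + 2)*(m - 3)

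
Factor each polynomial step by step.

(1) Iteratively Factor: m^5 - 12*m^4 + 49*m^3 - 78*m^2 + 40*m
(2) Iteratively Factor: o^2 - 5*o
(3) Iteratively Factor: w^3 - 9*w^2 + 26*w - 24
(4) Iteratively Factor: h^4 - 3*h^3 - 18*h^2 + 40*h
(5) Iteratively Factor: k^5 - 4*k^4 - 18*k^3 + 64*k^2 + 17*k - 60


(1) = (m)*(m^4 - 12*m^3 + 49*m^2 - 78*m + 40) = m*(m - 1)*(m^3 - 11*m^2 + 38*m - 40) = m*(m - 4)*(m - 1)*(m^2 - 7*m + 10) = m*(m - 5)*(m - 4)*(m - 1)*(m - 2)
(2) = (o - 5)*(o)
(3) = (w - 4)*(w^2 - 5*w + 6) = (w - 4)*(w - 3)*(w - 2)
(4) = (h)*(h^3 - 3*h^2 - 18*h + 40) = h*(h - 2)*(h^2 - h - 20) = h*(h - 5)*(h - 2)*(h + 4)
(5) = (k + 4)*(k^4 - 8*k^3 + 14*k^2 + 8*k - 15) = (k - 5)*(k + 4)*(k^3 - 3*k^2 - k + 3) = (k - 5)*(k - 3)*(k + 4)*(k^2 - 1) = (k - 5)*(k - 3)*(k + 1)*(k + 4)*(k - 1)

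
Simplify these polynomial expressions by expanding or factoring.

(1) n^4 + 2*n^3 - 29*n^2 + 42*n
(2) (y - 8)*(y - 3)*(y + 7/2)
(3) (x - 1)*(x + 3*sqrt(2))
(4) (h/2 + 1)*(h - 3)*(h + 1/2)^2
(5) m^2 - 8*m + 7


(1) = n*(n - 3)*(n - 2)*(n + 7)
(2) = y^3 - 15*y^2/2 - 29*y/2 + 84
(3) = x^2 - x + 3*sqrt(2)*x - 3*sqrt(2)
(4) = h^4/2 - 27*h^2/8 - 25*h/8 - 3/4
(5) = (m - 7)*(m - 1)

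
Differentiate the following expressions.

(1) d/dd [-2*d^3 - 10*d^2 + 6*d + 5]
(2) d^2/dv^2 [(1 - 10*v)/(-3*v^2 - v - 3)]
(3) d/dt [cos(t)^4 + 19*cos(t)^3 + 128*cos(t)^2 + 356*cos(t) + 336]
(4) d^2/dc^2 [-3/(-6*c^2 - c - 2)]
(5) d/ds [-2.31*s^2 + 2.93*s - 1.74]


(1) = -6*d^2 - 20*d + 6
(2) = 2*((6*v + 1)^2*(10*v - 1) - (90*v + 7)*(3*v^2 + v + 3))/(3*v^2 + v + 3)^3
(3) = -(-57*sin(t)^2 + 259*cos(t) + cos(3*t) + 413)*sin(t)
(4) = 6*(-36*c^2 - 6*c + (12*c + 1)^2 - 12)/(6*c^2 + c + 2)^3
(5) = 2.93 - 4.62*s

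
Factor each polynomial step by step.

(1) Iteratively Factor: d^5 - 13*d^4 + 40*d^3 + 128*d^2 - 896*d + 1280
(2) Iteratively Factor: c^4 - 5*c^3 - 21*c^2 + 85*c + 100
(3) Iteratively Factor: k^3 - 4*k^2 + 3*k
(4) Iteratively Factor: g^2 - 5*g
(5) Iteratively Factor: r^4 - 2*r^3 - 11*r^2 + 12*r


(1) = (d + 4)*(d^4 - 17*d^3 + 108*d^2 - 304*d + 320) = (d - 4)*(d + 4)*(d^3 - 13*d^2 + 56*d - 80) = (d - 4)^2*(d + 4)*(d^2 - 9*d + 20) = (d - 4)^3*(d + 4)*(d - 5)
(2) = (c + 4)*(c^3 - 9*c^2 + 15*c + 25) = (c - 5)*(c + 4)*(c^2 - 4*c - 5) = (c - 5)^2*(c + 4)*(c + 1)
(3) = (k - 3)*(k^2 - k) = (k - 3)*(k - 1)*(k)
(4) = (g - 5)*(g)
(5) = (r + 3)*(r^3 - 5*r^2 + 4*r) = r*(r + 3)*(r^2 - 5*r + 4) = r*(r - 4)*(r + 3)*(r - 1)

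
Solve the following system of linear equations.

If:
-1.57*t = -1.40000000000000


Then:
t = 0.89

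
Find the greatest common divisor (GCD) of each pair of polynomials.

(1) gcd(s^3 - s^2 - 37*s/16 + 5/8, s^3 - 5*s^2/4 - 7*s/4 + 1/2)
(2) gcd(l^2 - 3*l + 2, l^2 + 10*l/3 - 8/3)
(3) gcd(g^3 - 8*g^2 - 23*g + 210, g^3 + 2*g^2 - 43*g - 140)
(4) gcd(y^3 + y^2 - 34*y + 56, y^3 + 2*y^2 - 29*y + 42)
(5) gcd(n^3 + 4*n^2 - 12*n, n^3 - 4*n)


(1) = gcd((s - 2)*(s - 1/4)*(s + 5/4), (s - 2)*(s - 1/4)*(s + 1)) = s^2 - 9*s/4 + 1/2
(2) = gcd((l - 2)*(l - 1), (l - 2/3)*(l + 4)) = 1
(3) = gcd((g - 7)*(g - 6)*(g + 5), (g - 7)*(g + 4)*(g + 5)) = g^2 - 2*g - 35
(4) = y^2 + 5*y - 14
(5) = n^2 - 2*n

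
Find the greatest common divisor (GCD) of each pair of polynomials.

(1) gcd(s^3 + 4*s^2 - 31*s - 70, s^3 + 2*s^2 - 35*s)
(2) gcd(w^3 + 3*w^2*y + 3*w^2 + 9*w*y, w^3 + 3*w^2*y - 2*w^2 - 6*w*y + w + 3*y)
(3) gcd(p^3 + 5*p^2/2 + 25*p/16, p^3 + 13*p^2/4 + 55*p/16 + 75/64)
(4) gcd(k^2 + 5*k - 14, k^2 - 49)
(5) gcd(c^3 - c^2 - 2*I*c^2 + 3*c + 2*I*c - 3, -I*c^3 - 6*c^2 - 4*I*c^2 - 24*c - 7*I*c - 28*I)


(1) = gcd((s - 5)*(s + 2)*(s + 7), s*(s - 5)*(s + 7)) = s^2 + 2*s - 35
(2) = w + 3*y
(3) = gcd(p*(p + 5/4)^2, (p + 3/4)*(p + 5/4)^2) = p^2 + 5*p/2 + 25/16
(4) = gcd((k - 2)*(k + 7), (k - 7)*(k + 7)) = k + 7
(5) = gcd((c - 1)*(c - 3*I)*(c + I), (c + 4)*(c - 7*I)*(-I*c + 1)) = c + I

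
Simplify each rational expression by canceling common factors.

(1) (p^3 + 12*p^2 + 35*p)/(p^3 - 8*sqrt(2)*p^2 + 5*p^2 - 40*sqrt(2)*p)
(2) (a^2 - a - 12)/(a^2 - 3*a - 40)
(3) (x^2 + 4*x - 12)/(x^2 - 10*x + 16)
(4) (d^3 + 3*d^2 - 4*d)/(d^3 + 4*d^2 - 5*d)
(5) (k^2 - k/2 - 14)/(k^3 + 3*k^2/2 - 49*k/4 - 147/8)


(1) = (p + 7)/(p - 8*sqrt(2))
(2) = (a^2 - a - 12)/(a^2 - 3*a - 40)
(3) = (x + 6)/(x - 8)
(4) = (d + 4)/(d + 5)
(5) = (4*k - 16)/(4*k^2 - 8*k - 21)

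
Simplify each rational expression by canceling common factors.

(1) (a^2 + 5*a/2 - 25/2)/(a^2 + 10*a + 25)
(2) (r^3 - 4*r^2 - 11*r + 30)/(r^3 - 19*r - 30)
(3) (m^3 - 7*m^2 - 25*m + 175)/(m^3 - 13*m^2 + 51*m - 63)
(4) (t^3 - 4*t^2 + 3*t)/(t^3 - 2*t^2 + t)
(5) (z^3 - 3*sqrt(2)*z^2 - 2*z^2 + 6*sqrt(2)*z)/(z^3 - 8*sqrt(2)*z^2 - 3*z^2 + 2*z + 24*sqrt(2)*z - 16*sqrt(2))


(1) = (2*a - 5)/(2*a + 10)
(2) = (r - 2)/(r + 2)
(3) = (m^2 - 25)/(m^2 - 6*m + 9)
(4) = (t - 3)/(t - 1)
(5) = (z^2 - 3*sqrt(2)*z)/(z^2 + z*(-8*sqrt(2) - 1) + 8*sqrt(2))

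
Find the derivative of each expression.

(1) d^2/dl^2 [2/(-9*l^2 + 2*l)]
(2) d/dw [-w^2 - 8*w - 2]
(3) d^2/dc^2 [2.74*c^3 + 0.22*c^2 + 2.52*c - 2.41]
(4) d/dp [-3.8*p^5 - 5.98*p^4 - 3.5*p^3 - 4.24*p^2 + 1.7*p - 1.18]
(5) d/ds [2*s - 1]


(1) = 4*(9*l*(9*l - 2) - 4*(9*l - 1)^2)/(l^3*(9*l - 2)^3)
(2) = -2*w - 8
(3) = 16.44*c + 0.44
(4) = -19.0*p^4 - 23.92*p^3 - 10.5*p^2 - 8.48*p + 1.7
(5) = 2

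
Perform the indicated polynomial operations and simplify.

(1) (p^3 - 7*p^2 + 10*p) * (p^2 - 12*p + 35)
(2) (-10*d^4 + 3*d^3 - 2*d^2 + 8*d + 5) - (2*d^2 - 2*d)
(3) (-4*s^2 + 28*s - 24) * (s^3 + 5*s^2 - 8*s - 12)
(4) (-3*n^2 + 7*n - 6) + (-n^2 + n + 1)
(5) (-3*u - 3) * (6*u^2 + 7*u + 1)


(1) = p^5 - 19*p^4 + 129*p^3 - 365*p^2 + 350*p
(2) = -10*d^4 + 3*d^3 - 4*d^2 + 10*d + 5
(3) = -4*s^5 + 8*s^4 + 148*s^3 - 296*s^2 - 144*s + 288
(4) = -4*n^2 + 8*n - 5
(5) = -18*u^3 - 39*u^2 - 24*u - 3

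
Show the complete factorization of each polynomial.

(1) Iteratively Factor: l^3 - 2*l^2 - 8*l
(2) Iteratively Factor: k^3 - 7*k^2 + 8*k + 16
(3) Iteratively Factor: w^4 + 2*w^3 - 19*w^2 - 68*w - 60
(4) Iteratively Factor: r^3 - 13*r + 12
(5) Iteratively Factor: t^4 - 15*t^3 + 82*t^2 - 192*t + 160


(1) = (l - 4)*(l^2 + 2*l) = (l - 4)*(l + 2)*(l)
(2) = (k - 4)*(k^2 - 3*k - 4) = (k - 4)^2*(k + 1)
(3) = (w + 2)*(w^3 - 19*w - 30) = (w + 2)^2*(w^2 - 2*w - 15) = (w - 5)*(w + 2)^2*(w + 3)
(4) = (r - 3)*(r^2 + 3*r - 4) = (r - 3)*(r + 4)*(r - 1)
(5) = (t - 5)*(t^3 - 10*t^2 + 32*t - 32) = (t - 5)*(t - 4)*(t^2 - 6*t + 8) = (t - 5)*(t - 4)*(t - 2)*(t - 4)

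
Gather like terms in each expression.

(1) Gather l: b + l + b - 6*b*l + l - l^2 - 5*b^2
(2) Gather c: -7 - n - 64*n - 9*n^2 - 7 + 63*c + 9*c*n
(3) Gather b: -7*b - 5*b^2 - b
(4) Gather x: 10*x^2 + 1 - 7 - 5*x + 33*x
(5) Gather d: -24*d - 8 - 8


(1) = -5*b^2 + 2*b - l^2 + l*(2 - 6*b)
(2) = c*(9*n + 63) - 9*n^2 - 65*n - 14
(3) = -5*b^2 - 8*b
(4) = 10*x^2 + 28*x - 6
(5) = -24*d - 16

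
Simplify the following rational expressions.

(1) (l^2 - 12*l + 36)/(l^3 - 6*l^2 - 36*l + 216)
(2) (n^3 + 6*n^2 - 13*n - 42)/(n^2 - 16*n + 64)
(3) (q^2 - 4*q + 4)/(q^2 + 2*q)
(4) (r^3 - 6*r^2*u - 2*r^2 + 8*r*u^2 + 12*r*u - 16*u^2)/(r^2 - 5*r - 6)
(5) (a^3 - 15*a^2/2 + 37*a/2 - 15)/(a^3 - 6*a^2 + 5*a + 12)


(1) = 1/(l + 6)
(2) = (n^3 + 6*n^2 - 13*n - 42)/(n^2 - 16*n + 64)
(3) = (q^2 - 4*q + 4)/(q^2 + 2*q)
(4) = (r^3 - 6*r^2*u - 2*r^2 + 8*r*u^2 + 12*r*u - 16*u^2)/(r^2 - 5*r - 6)
(5) = (2*a^2 - 9*a + 10)/(2*a^2 - 6*a - 8)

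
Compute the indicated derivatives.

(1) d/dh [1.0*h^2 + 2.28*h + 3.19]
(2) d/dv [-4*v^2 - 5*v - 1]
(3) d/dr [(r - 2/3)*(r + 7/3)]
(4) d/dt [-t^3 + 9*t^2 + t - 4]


(1) = 2.0*h + 2.28
(2) = -8*v - 5
(3) = 2*r + 5/3
(4) = -3*t^2 + 18*t + 1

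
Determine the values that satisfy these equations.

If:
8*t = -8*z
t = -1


Then:
t = -1
z = 1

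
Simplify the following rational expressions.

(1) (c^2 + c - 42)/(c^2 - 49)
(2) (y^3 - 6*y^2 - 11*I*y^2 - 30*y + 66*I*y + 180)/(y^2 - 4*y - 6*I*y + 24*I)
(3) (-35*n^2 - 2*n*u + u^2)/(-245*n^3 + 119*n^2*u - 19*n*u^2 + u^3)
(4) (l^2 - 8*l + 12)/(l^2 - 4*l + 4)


(1) = (c - 6)/(c - 7)
(2) = (y^2 + y*(-6 - 5*I) + 30*I)/(y - 4)
(3) = (5*n + u)/(35*n^2 - 12*n*u + u^2)
(4) = (l - 6)/(l - 2)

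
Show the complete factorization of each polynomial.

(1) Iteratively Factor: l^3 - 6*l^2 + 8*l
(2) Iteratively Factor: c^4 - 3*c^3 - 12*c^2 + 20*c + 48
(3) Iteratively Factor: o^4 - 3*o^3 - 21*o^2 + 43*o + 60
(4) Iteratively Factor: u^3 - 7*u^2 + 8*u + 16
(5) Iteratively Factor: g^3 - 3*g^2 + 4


(1) = (l - 4)*(l^2 - 2*l) = l*(l - 4)*(l - 2)
(2) = (c + 2)*(c^3 - 5*c^2 - 2*c + 24) = (c + 2)^2*(c^2 - 7*c + 12) = (c - 4)*(c + 2)^2*(c - 3)
(3) = (o - 5)*(o^3 + 2*o^2 - 11*o - 12) = (o - 5)*(o + 1)*(o^2 + o - 12) = (o - 5)*(o - 3)*(o + 1)*(o + 4)
(4) = (u - 4)*(u^2 - 3*u - 4) = (u - 4)*(u + 1)*(u - 4)
(5) = (g - 2)*(g^2 - g - 2) = (g - 2)*(g + 1)*(g - 2)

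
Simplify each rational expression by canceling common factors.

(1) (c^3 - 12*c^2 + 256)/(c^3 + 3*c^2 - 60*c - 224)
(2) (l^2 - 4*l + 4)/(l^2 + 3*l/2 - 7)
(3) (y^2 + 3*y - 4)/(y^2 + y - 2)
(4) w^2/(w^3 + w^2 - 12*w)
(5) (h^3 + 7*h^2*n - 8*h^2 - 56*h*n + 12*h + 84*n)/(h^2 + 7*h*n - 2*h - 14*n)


(1) = (c - 8)/(c + 7)
(2) = (2*l - 4)/(2*l + 7)
(3) = (y + 4)/(y + 2)
(4) = w/(w^2 + w - 12)
(5) = h - 6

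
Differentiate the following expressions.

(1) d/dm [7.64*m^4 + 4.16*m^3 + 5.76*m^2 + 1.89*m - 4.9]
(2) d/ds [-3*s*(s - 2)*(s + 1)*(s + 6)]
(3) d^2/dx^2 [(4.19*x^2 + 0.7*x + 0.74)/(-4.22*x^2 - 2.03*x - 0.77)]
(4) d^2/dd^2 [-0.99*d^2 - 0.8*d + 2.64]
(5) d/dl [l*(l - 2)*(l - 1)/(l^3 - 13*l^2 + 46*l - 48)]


(1) = 30.56*m^3 + 12.48*m^2 + 11.52*m + 1.89
(2) = -12*s^3 - 45*s^2 + 48*s + 36
(3) = (46.856348*x^3 + 2.62062*x^2 - 24.388224*x - 4.069982)/(75.151448*x^6 + 108.453156*x^5 + 93.307998*x^4 + 47.943119*x^3 + 17.025393*x^2 + 3.610761*x + 0.456533)
(4) = -1.98000000000000
(5) = 2*(-5*l^2 + 24*l - 12)/(l^4 - 22*l^3 + 169*l^2 - 528*l + 576)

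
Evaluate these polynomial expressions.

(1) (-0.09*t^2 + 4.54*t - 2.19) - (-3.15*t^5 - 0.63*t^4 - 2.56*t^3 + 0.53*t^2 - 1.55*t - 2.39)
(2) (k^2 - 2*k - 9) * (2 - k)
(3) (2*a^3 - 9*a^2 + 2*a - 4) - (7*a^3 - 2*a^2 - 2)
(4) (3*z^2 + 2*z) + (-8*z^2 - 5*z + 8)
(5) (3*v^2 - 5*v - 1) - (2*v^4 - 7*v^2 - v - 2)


(1) = 3.15*t^5 + 0.63*t^4 + 2.56*t^3 - 0.62*t^2 + 6.09*t + 0.2
(2) = -k^3 + 4*k^2 + 5*k - 18
(3) = -5*a^3 - 7*a^2 + 2*a - 2
(4) = -5*z^2 - 3*z + 8
(5) = -2*v^4 + 10*v^2 - 4*v + 1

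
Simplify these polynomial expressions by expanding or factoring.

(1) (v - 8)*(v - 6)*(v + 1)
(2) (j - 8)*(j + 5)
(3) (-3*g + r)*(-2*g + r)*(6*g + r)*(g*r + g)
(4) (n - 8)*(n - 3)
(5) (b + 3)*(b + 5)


(1) = v^3 - 13*v^2 + 34*v + 48
(2) = j^2 - 3*j - 40
(3) = 36*g^4*r + 36*g^4 - 24*g^3*r^2 - 24*g^3*r + g^2*r^3 + g^2*r^2 + g*r^4 + g*r^3
(4) = n^2 - 11*n + 24
(5) = b^2 + 8*b + 15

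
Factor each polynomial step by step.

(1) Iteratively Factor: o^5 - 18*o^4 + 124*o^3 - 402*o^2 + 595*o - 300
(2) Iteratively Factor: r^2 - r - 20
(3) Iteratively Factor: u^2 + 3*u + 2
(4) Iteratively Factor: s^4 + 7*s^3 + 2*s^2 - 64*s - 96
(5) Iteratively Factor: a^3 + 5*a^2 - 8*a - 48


(1) = (o - 5)*(o^4 - 13*o^3 + 59*o^2 - 107*o + 60) = (o - 5)^2*(o^3 - 8*o^2 + 19*o - 12) = (o - 5)^2*(o - 4)*(o^2 - 4*o + 3) = (o - 5)^2*(o - 4)*(o - 1)*(o - 3)
(2) = (r + 4)*(r - 5)
(3) = (u + 1)*(u + 2)
(4) = (s + 2)*(s^3 + 5*s^2 - 8*s - 48) = (s + 2)*(s + 4)*(s^2 + s - 12) = (s + 2)*(s + 4)^2*(s - 3)
(5) = (a + 4)*(a^2 + a - 12) = (a - 3)*(a + 4)*(a + 4)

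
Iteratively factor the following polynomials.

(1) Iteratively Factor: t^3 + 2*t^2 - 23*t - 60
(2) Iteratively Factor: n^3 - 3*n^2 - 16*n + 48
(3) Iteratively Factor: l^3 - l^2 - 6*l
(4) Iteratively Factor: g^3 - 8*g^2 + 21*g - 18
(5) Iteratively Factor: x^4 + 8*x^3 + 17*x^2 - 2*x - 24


(1) = (t + 3)*(t^2 - t - 20) = (t - 5)*(t + 3)*(t + 4)
(2) = (n - 3)*(n^2 - 16) = (n - 4)*(n - 3)*(n + 4)
(3) = (l)*(l^2 - l - 6) = l*(l + 2)*(l - 3)
(4) = (g - 2)*(g^2 - 6*g + 9) = (g - 3)*(g - 2)*(g - 3)
(5) = (x + 4)*(x^3 + 4*x^2 + x - 6) = (x + 3)*(x + 4)*(x^2 + x - 2) = (x + 2)*(x + 3)*(x + 4)*(x - 1)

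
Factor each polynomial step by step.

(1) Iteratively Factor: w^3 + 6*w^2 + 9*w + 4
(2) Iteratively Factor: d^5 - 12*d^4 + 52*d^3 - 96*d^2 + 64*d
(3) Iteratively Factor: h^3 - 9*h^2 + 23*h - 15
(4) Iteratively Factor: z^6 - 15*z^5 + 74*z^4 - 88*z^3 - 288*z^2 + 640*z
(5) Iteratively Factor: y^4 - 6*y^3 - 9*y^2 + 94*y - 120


(1) = (w + 1)*(w^2 + 5*w + 4) = (w + 1)^2*(w + 4)
(2) = (d - 4)*(d^4 - 8*d^3 + 20*d^2 - 16*d) = (d - 4)*(d - 2)*(d^3 - 6*d^2 + 8*d) = (d - 4)*(d - 2)^2*(d^2 - 4*d) = (d - 4)^2*(d - 2)^2*(d)
(3) = (h - 1)*(h^2 - 8*h + 15) = (h - 5)*(h - 1)*(h - 3)
(4) = (z - 4)*(z^5 - 11*z^4 + 30*z^3 + 32*z^2 - 160*z) = (z - 4)^2*(z^4 - 7*z^3 + 2*z^2 + 40*z) = z*(z - 4)^2*(z^3 - 7*z^2 + 2*z + 40) = z*(z - 5)*(z - 4)^2*(z^2 - 2*z - 8) = z*(z - 5)*(z - 4)^3*(z + 2)
(5) = (y + 4)*(y^3 - 10*y^2 + 31*y - 30) = (y - 2)*(y + 4)*(y^2 - 8*y + 15) = (y - 5)*(y - 2)*(y + 4)*(y - 3)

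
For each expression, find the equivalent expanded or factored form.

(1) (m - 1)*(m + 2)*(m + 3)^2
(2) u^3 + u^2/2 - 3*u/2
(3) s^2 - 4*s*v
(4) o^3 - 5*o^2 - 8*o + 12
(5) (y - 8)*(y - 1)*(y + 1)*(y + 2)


(1) = m^4 + 7*m^3 + 13*m^2 - 3*m - 18
(2) = u*(u - 1)*(u + 3/2)
(3) = s*(s - 4*v)
(4) = (o - 6)*(o - 1)*(o + 2)
(5) = y^4 - 6*y^3 - 17*y^2 + 6*y + 16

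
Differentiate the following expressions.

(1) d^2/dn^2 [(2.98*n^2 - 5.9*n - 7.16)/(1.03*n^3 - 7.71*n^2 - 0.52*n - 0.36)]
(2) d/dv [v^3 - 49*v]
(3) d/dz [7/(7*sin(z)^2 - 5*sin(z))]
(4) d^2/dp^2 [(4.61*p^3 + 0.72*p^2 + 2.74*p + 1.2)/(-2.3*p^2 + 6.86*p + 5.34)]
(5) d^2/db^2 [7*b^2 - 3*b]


(1) = (6.322964*n^6 - 37.55586*n^5 + 199.54602*n^4 + 193.569812*n^3 - 2606.589528*n^2 - 89.90856*n + 38.85584)/(1.092727*n^9 - 24.538617*n^8 + 182.027265*n^7 - 434.682927*n^6 - 74.744052*n^5 - 69.297084*n^4 - 8.400016*n^3 - 3.28968*n^2 - 0.202176*n - 0.046656)
(2) = 3*v^2 - 49
(3) = 7*(5 - 14*sin(z))*cos(z)/((7*sin(z) - 5)^2*sin(z)^2)
(4) = (-598.839072*p^3 - 1104.398424*p^2 - 877.055976*p + 17.263248)/(12.167*p^6 - 108.8682*p^5 + 239.96544*p^4 + 182.698264*p^3 - 557.137152*p^2 - 586.851048*p - 152.273304)
(5) = 14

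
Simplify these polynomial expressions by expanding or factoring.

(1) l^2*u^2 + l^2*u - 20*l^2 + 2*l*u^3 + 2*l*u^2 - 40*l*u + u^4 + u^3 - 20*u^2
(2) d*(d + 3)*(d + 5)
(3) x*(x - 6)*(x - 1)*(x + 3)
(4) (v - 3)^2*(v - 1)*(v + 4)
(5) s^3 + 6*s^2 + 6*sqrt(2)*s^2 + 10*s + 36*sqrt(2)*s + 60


(1) = (l + u)^2*(u - 4)*(u + 5)
(2) = d^3 + 8*d^2 + 15*d
(3) = x^4 - 4*x^3 - 15*x^2 + 18*x
(4) = v^4 - 3*v^3 - 13*v^2 + 51*v - 36
(5) = (s + 6)*(s + sqrt(2))*(s + 5*sqrt(2))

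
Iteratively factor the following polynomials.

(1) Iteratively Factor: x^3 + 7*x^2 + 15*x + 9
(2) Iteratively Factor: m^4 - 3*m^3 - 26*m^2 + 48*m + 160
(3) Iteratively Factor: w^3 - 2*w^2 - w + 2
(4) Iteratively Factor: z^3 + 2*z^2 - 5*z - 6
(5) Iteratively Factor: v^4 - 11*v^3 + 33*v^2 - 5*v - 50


(1) = (x + 3)*(x^2 + 4*x + 3) = (x + 1)*(x + 3)*(x + 3)
(2) = (m + 4)*(m^3 - 7*m^2 + 2*m + 40) = (m + 2)*(m + 4)*(m^2 - 9*m + 20) = (m - 4)*(m + 2)*(m + 4)*(m - 5)
(3) = (w + 1)*(w^2 - 3*w + 2) = (w - 2)*(w + 1)*(w - 1)
(4) = (z - 2)*(z^2 + 4*z + 3) = (z - 2)*(z + 1)*(z + 3)
(5) = (v + 1)*(v^3 - 12*v^2 + 45*v - 50) = (v - 2)*(v + 1)*(v^2 - 10*v + 25) = (v - 5)*(v - 2)*(v + 1)*(v - 5)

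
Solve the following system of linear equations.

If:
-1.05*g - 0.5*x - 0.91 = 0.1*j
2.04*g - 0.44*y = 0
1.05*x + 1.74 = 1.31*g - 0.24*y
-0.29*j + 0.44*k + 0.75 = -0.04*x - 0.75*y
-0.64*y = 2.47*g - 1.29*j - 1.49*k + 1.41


Then:
g = -0.13
j = 0.66
k = -0.10
x = -1.68
y = -0.60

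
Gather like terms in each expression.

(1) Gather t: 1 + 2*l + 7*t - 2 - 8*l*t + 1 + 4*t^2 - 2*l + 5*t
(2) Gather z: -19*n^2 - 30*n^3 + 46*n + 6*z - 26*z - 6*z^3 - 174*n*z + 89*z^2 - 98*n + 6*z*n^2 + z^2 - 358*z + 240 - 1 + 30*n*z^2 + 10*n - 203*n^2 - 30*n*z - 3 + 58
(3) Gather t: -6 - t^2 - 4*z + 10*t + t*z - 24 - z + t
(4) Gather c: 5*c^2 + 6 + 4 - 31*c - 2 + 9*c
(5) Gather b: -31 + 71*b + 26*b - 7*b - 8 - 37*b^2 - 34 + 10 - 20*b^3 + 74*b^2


(1) = 4*t^2 + t*(12 - 8*l)
(2) = -30*n^3 - 222*n^2 - 42*n - 6*z^3 + z^2*(30*n + 90) + z*(6*n^2 - 204*n - 378) + 294
(3) = -t^2 + t*(z + 11) - 5*z - 30
(4) = 5*c^2 - 22*c + 8
(5) = -20*b^3 + 37*b^2 + 90*b - 63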